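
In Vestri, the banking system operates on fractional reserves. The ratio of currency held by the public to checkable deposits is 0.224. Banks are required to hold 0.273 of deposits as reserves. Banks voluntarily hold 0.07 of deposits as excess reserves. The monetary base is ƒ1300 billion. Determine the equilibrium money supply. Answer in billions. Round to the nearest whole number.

The money multiplier is m = (1 + c) / (rr + e + c) = (1 + 0.224) / (0.273 + 0.07 + 0.224) ≈ 2.15873.
So M = m × MB = 2.15873 × 1300 = 2806.349 billion.

ƒ2806 billion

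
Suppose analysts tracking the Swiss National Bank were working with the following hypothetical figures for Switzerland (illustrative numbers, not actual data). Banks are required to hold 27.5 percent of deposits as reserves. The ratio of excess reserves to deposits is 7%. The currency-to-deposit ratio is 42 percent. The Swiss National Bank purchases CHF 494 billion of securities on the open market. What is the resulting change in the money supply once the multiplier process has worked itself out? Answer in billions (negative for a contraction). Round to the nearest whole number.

CHF 917 billion

The money multiplier is m = (1 + c) / (rr + e + c) = (1 + 0.42) / (0.275 + 0.07 + 0.42) ≈ 1.8562.
The purchase adds 494 billion of base, so ΔM = m × ΔMB = 1.8562 × (+494) = 916.9628 billion.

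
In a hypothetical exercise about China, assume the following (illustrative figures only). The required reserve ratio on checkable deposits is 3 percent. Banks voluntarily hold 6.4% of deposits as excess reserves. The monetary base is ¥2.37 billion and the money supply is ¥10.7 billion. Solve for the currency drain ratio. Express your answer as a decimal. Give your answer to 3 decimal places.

Using m = M/MB = 10.7/2.37 ≈ 4.514768. From m = (1 + c)/(c + rr + e), rearranging gives 1 + c = m·(c + rr + e), so c·(1 − m) = m·(rr + e) − 1.
Hence c = [m·(rr + e) − 1]/(1 − m) = [4.514768 × (0.03 + 0.064) − 1] / (1 − 4.514768) ≈ 0.163770.

0.164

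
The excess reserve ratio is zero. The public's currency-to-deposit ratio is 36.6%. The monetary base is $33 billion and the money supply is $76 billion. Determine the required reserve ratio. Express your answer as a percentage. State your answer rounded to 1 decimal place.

22.7%

Using m = M/MB = 76/33 ≈ 2.303030. Since m = (1 + c)/(c + rr + e), the denominator satisfies c + rr + e = (1 + c)/m = (1 + 0.366) / 2.303030 ≈ 0.593132.
With c = 0.366 and e = 0, the required reserve ratio is 0.593132 − 0.366 − 0 = 0.227132.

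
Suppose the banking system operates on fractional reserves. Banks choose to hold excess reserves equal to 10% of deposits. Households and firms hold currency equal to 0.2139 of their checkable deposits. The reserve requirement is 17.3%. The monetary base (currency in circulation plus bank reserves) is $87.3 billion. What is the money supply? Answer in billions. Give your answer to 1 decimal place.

$217.6 billion

The money multiplier is m = (1 + c) / (rr + e + c) = (1 + 0.2139) / (0.173 + 0.1 + 0.2139) ≈ 2.4931.
So M = m × MB = 2.4931 × 87.3 ≈ 217.6476 billion.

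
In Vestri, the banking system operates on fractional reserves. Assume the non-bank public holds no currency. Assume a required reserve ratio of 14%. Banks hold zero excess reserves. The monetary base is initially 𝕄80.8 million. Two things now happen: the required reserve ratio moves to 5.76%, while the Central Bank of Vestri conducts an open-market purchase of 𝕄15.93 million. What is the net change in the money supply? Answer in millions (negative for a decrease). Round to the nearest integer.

Before: m₁ = 1 / (0.14) ≈ 7.1429, MB₁ = 80.8, so M₁ = 7.1429 × 80.8 ≈ 577.1463 million.
After: m₂ = 1 / (0.0576) ≈ 17.3611, MB₂ = 80.8 + 15.93 = 96.73, so M₂ = 17.3611 × 96.73 ≈ 1679.3392 million.
ΔM = M₂ − M₁ = 1679.3392 − 577.1463 = 1102.1929 million.

𝕄1102 million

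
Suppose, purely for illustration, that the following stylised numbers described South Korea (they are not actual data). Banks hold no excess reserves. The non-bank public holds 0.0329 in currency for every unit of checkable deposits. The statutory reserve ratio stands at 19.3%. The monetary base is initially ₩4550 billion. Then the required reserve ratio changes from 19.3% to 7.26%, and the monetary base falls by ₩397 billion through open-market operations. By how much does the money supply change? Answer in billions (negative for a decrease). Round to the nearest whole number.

₩19856 billion

Before: m₁ = (1 + 0.0329) / (0.193 + 0.0329) ≈ 4.57238, MB₁ = 4550, so M₁ = 4.57238 × 4550 = 20804.329 billion.
After: m₂ = (1 + 0.0329) / (0.0726 + 0.0329) ≈ 9.79052, MB₂ = 4550 − 397 = 4153, so M₂ = 9.79052 × 4153 ≈ 40660.0296 billion.
ΔM = M₂ − M₁ = 40660.0296 − 20804.329 = 19855.7006 billion.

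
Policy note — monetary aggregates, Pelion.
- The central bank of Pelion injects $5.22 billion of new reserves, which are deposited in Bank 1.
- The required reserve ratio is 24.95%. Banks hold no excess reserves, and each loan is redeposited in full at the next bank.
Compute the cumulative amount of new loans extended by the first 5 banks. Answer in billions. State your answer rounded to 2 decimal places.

Bank i lends (1 − rr)^i of the original deposit: Bank 1 lends 5.22·0.7505 ≈ 3.9176, Bank 2 lends 5.22·0.7505² ≈ 2.9402, and so on.
Summing a geometric series: total = 5.22·[0.7505·(1 − 0.7505^5) / (1 − 0.7505)] ≈ 11.9633 billion.

$11.96 billion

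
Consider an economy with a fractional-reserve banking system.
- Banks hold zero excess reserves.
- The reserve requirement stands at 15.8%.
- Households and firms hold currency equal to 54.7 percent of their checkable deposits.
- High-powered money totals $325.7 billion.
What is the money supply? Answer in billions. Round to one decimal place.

The money multiplier is m = (1 + c) / (rr + c) = (1 + 0.547) / (0.158 + 0.547) ≈ 2.19433.
So M = m × MB = 2.19433 × 325.7 ≈ 714.6933 billion.

$714.7 billion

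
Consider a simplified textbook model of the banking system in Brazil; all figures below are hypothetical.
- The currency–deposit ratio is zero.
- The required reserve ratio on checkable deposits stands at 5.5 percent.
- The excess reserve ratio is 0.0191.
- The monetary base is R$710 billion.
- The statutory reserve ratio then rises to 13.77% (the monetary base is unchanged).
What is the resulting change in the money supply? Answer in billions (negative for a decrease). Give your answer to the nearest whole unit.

Initially m₁ = 1 / (0.055 + 0.0191) ≈ 13.4953, so M₁ = 13.4953 × 710 = 9581.663 billion.
After the change m₂ = 1 / (0.1377 + 0.0191) ≈ 6.3776, so M₂ = 6.3776 × 710 = 4528.096 billion.
ΔM = M₂ − M₁ = 4528.096 − 9581.663 = -5053.567 billion.

-5054 billion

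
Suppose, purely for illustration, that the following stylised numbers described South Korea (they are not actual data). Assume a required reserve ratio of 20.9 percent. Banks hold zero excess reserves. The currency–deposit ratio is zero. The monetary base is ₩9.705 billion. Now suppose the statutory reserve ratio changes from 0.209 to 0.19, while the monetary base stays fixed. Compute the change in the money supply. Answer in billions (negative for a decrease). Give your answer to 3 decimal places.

Initially m₁ = 1 / (0.209) ≈ 4.78469, so M₁ = 4.78469 × 9.705 ≈ 46.4354 billion.
After the change m₂ = 1 / (0.19) ≈ 5.26316, so M₂ = 5.26316 × 9.705 ≈ 51.079 billion.
ΔM = M₂ − M₁ = 51.079 − 46.4354 = 4.6436 billion.

₩4.644 billion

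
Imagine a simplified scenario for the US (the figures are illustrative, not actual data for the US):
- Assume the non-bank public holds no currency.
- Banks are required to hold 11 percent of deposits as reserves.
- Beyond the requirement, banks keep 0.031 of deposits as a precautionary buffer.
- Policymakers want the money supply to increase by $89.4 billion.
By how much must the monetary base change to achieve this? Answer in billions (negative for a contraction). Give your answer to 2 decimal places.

The money multiplier is m = 1 / (rr + e) = 1 / (0.11 + 0.031) ≈ 7.09220.
ΔMB = ΔM / m = (+89.4) / 7.09220 ≈ 12.6054 billion.

$12.61 billion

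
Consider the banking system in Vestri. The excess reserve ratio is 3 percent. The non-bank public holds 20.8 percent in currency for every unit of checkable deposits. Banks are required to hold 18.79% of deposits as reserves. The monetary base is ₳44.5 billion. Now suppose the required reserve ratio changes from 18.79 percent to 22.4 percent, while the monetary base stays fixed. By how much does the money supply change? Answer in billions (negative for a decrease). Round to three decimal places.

-9.862 billion

Initially m₁ = (1 + 0.208) / (0.1879 + 0.03 + 0.208) ≈ 2.836347, so M₁ = 2.836347 × 44.5 ≈ 126.2174 billion.
After the change m₂ = (1 + 0.208) / (0.224 + 0.03 + 0.208) ≈ 2.614719, so M₂ = 2.614719 × 44.5 ≈ 116.355 billion.
ΔM = M₂ − M₁ = 116.355 − 126.2174 = -9.8624 billion.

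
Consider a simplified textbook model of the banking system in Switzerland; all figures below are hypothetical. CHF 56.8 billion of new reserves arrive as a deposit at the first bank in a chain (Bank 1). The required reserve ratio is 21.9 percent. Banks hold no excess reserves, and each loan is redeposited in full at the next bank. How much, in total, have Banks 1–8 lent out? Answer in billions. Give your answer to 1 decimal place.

CHF 174.5 billion

Bank i lends (1 − rr)^i of the original deposit: Bank 1 lends 56.8·0.7810 = 44.3608, Bank 2 lends 56.8·0.7810² ≈ 34.6458, and so on.
Summing a geometric series: total = 56.8·[0.7810·(1 − 0.7810^8) / (1 − 0.7810)] ≈ 174.5217 billion.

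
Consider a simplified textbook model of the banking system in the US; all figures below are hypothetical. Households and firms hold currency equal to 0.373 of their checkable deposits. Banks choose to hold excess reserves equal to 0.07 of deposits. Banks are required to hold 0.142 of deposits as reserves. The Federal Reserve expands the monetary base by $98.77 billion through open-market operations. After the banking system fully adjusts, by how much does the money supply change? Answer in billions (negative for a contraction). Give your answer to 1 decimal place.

The money multiplier is m = (1 + c) / (rr + e + c) = (1 + 0.373) / (0.142 + 0.07 + 0.373) ≈ 2.3470.
The purchase adds 98.77 billion of base, so ΔM = m × ΔMB = 2.3470 × (+98.77) ≈ 231.8132 billion.

$231.8 billion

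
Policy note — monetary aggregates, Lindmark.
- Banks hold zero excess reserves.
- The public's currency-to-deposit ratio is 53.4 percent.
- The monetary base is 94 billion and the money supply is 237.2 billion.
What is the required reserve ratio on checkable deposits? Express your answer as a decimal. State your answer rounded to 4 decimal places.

0.0739

Using m = M/MB = 237.2/94 ≈ 2.523404. Since m = (1 + c)/(c + rr + e), the denominator satisfies c + rr + e = (1 + c)/m = (1 + 0.534) / 2.523404 = 0.607909.
With c = 0.534 and e = 0, the required reserve ratio on checkable deposits is 0.607909 − 0.534 − 0 = 0.073909.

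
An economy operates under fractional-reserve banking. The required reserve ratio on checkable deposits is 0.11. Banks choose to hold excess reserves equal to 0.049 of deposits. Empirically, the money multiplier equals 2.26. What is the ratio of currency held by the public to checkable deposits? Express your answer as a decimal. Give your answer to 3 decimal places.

Using m = 2.26. From m = (1 + c)/(c + rr + e), rearranging gives 1 + c = m·(c + rr + e), so c·(1 − m) = m·(rr + e) − 1.
Hence c = [m·(rr + e) − 1]/(1 − m) = [2.26 × (0.11 + 0.049) − 1] / (1 − 2.26) ≈ 0.508460.

0.508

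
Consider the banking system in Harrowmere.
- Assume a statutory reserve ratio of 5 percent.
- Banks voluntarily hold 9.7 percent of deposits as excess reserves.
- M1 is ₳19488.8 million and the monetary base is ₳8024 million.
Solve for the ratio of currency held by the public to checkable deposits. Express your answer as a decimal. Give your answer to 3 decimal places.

0.450

Using m = M/MB = 19488.8/8024 ≈ 2.428814. From m = (1 + c)/(c + rr + e), rearranging gives 1 + c = m·(c + rr + e), so c·(1 − m) = m·(rr + e) − 1.
Hence c = [m·(rr + e) − 1]/(1 − m) = [2.428814 × (0.05 + 0.097) − 1] / (1 − 2.428814) ≈ 0.449999.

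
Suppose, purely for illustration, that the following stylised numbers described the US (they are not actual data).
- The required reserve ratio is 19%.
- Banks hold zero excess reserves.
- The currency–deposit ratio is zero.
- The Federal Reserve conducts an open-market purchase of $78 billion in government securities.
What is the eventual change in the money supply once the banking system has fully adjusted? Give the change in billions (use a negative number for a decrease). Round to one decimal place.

The simple money multiplier is m = 1/rr = 1/0.19 ≈ 5.2632.
An open-market purchase increases the monetary base by 78 billion, so ΔM = m × ΔMB = 5.2632 × 78 = 410.5296 billion.

$410.5 billion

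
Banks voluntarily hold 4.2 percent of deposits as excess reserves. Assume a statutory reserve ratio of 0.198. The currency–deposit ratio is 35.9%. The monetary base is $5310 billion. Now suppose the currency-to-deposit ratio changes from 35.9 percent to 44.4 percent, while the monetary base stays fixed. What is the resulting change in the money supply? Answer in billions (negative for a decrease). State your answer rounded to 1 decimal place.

-837.2 billion

Initially m₁ = (1 + 0.359) / (0.198 + 0.042 + 0.359) ≈ 2.268781, so M₁ = 2.268781 × 5310 ≈ 12047.2271 billion.
After the change m₂ = (1 + 0.444) / (0.198 + 0.042 + 0.444) ≈ 2.111111, so M₂ = 2.111111 × 5310 ≈ 11209.9994 billion.
ΔM = M₂ − M₁ = 11209.9994 − 12047.2271 = -837.2277 billion.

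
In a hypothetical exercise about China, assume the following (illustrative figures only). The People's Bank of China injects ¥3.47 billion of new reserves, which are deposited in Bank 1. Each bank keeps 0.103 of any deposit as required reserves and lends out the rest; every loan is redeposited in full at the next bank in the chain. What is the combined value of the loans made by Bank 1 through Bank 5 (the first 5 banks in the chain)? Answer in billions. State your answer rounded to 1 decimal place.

¥12.7 billion

Bank i lends (1 − rr)^i of the original deposit: Bank 1 lends 3.47·0.8970 ≈ 3.1126, Bank 2 lends 3.47·0.8970² ≈ 2.7920, and so on.
Summing a geometric series: total = 3.47·[0.8970·(1 − 0.8970^5) / (1 − 0.8970)] ≈ 12.6705 billion.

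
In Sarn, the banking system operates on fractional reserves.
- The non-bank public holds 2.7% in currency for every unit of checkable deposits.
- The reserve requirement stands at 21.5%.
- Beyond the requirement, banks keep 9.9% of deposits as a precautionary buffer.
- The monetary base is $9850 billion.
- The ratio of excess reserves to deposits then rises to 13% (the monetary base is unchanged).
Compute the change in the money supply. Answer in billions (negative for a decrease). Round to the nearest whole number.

-2472 billion

Initially m₁ = (1 + 0.027) / (0.215 + 0.099 + 0.027) ≈ 3.01173, so M₁ = 3.01173 × 9850 = 29665.5405 billion.
After the change m₂ = (1 + 0.027) / (0.215 + 0.13 + 0.027) ≈ 2.76075, so M₂ = 2.76075 × 9850 = 27193.3875 billion.
ΔM = M₂ − M₁ = 27193.3875 − 29665.5405 = -2472.153 billion.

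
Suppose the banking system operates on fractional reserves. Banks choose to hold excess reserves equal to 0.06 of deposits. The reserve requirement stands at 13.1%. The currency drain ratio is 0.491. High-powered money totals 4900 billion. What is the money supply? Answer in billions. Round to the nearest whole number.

10712 billion

The money multiplier is m = (1 + c) / (rr + e + c) = (1 + 0.491) / (0.131 + 0.06 + 0.491) ≈ 2.18622.
So M = m × MB = 2.18622 × 4900 = 10712.478 billion.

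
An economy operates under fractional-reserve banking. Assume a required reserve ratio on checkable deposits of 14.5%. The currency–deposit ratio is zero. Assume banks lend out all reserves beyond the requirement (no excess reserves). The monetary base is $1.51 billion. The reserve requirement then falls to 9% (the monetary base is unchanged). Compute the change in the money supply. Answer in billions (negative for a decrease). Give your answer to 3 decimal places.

Initially m₁ = 1 / (0.145) ≈ 6.89655, so M₁ = 6.89655 × 1.51 ≈ 10.4138 billion.
After the change m₂ = 1 / (0.09) ≈ 11.11111, so M₂ = 11.11111 × 1.51 ≈ 16.7778 billion.
ΔM = M₂ − M₁ = 16.7778 − 10.4138 = 6.364 billion.

$6.364 billion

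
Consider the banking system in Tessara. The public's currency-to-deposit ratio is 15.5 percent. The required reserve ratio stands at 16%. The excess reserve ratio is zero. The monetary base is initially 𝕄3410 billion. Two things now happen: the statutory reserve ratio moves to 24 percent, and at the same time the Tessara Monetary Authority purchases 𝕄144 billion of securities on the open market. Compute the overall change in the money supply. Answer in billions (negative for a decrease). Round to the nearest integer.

Before: m₁ = (1 + 0.155) / (0.16 + 0.155) ≈ 3.66667, MB₁ = 3410, so M₁ = 3.66667 × 3410 = 12503.3447 billion.
After: m₂ = (1 + 0.155) / (0.24 + 0.155) ≈ 2.92405, MB₂ = 3410 + 144 = 3554, so M₂ = 2.92405 × 3554 = 10392.0737 billion.
ΔM = M₂ − M₁ = 10392.0737 − 12503.3447 = -2111.271 billion.

-2111 billion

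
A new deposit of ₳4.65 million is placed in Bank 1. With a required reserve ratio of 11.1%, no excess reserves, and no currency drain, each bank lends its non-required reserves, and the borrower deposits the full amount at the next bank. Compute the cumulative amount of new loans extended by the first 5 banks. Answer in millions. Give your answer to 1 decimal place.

Bank i lends (1 − rr)^i of the original deposit: Bank 1 lends 4.65·0.8890 ≈ 4.1339, Bank 2 lends 4.65·0.8890² ≈ 3.6750, and so on.
Summing a geometric series: total = 4.65·[0.8890·(1 − 0.8890^5) / (1 − 0.8890)] ≈ 16.5624 million.

₳16.6 million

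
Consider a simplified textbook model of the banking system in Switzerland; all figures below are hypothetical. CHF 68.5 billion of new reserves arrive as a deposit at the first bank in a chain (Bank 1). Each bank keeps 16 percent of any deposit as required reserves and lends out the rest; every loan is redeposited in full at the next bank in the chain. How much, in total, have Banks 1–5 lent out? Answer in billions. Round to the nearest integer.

Bank i lends (1 − rr)^i of the original deposit: Bank 1 lends 68.5·0.8400 = 57.5400, Bank 2 lends 68.5·0.8400² = 48.3336, and so on.
Summing a geometric series: total = 68.5·[0.8400·(1 − 0.8400^5) / (1 − 0.8400)] ≈ 209.2255 billion.

CHF 209 billion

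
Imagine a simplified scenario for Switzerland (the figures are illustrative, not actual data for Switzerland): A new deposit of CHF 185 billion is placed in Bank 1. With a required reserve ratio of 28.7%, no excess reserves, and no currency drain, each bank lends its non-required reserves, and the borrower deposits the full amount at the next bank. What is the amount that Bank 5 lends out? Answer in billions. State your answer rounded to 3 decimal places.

Each bank lends a fraction (1 − rr) = 0.7130 of the deposit it receives, so Bank 5 receives 185·0.7130^4 and lends 185·0.7130^5 ≈ 34.0894 billion.

CHF 34.089 billion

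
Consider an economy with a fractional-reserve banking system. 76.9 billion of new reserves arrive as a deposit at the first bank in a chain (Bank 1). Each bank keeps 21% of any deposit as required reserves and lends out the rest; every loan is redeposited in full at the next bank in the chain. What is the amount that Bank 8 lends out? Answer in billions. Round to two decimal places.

11.67 billion

Each bank lends a fraction (1 − rr) = 0.7900 of the deposit it receives, so Bank 8 receives 76.9·0.7900^7 and lends 76.9·0.7900^8 ≈ 11.6666 billion.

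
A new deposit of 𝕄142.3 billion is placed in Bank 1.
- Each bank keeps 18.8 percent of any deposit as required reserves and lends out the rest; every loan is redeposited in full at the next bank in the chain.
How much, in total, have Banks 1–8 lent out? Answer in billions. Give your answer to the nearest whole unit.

𝕄498 billion

Bank i lends (1 − rr)^i of the original deposit: Bank 1 lends 142.3·0.8120 = 115.5476, Bank 2 lends 142.3·0.8120² ≈ 93.8247, and so on.
Summing a geometric series: total = 142.3·[0.8120·(1 − 0.8120^8) / (1 − 0.8120)] ≈ 498.4563 billion.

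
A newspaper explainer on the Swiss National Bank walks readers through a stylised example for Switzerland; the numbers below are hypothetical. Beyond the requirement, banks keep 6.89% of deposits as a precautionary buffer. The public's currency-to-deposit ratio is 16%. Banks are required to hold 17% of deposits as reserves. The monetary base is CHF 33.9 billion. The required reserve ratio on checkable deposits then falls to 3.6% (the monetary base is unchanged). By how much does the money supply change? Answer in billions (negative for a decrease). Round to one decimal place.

Initially m₁ = (1 + 0.16) / (0.17 + 0.0689 + 0.16) ≈ 2.9080, so M₁ = 2.9080 × 33.9 = 98.5812 billion.
After the change m₂ = (1 + 0.16) / (0.036 + 0.0689 + 0.16) ≈ 4.3790, so M₂ = 4.3790 × 33.9 = 148.4481 billion.
ΔM = M₂ − M₁ = 148.4481 − 98.5812 = 49.8669 billion.

CHF 49.9 billion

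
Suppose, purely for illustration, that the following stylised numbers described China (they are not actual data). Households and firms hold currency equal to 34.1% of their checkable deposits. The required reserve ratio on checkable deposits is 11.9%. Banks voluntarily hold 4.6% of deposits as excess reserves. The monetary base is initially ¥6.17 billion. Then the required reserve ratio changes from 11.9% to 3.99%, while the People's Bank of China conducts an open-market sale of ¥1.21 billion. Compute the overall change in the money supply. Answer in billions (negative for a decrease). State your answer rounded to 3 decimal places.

Before: m₁ = (1 + 0.341) / (0.119 + 0.046 + 0.341) ≈ 2.65020, MB₁ = 6.17, so M₁ = 2.65020 × 6.17 ≈ 16.3517 billion.
After: m₂ = (1 + 0.341) / (0.0399 + 0.046 + 0.341) ≈ 3.14125, MB₂ = 6.17 − 1.21 = 4.96, so M₂ = 3.14125 × 4.96 = 15.5806 billion.
ΔM = M₂ − M₁ = 15.5806 − 16.3517 = -0.7711 billion.

-0.771 billion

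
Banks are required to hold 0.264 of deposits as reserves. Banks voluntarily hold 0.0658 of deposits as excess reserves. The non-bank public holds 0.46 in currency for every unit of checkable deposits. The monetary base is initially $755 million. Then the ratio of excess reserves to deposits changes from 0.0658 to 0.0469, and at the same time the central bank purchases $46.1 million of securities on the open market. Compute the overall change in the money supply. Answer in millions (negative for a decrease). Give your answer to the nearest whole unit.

$122 million

Before: m₁ = (1 + 0.46) / (0.264 + 0.0658 + 0.46) ≈ 1.8486, MB₁ = 755, so M₁ = 1.8486 × 755 = 1395.693 million.
After: m₂ = (1 + 0.46) / (0.264 + 0.0469 + 0.46) ≈ 1.8939, MB₂ = 755 + 46.1 = 801.1, so M₂ = 1.8939 × 801.1 ≈ 1517.2033 million.
ΔM = M₂ − M₁ = 1517.2033 − 1395.693 = 121.5103 million.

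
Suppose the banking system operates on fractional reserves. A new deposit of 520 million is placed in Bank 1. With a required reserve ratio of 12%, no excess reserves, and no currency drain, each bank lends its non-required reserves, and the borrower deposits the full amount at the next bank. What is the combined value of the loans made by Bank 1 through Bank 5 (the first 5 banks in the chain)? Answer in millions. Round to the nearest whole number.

Bank i lends (1 − rr)^i of the original deposit: Bank 1 lends 520·0.8800 = 457.6000, Bank 2 lends 520·0.8800² = 402.6880, and so on.
Summing a geometric series: total = 520·[0.8800·(1 − 0.8800^5) / (1 − 0.8800)] ≈ 1800.9156 million.

1801 million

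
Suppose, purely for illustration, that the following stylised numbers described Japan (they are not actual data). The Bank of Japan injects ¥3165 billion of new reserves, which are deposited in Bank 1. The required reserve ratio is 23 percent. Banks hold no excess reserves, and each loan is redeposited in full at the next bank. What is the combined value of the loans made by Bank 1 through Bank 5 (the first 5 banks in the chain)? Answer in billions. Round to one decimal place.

Bank i lends (1 − rr)^i of the original deposit: Bank 1 lends 3165·0.7700 = 2437.0500, Bank 2 lends 3165·0.7700² = 1876.5285, and so on.
Summing a geometric series: total = 3165·[0.7700·(1 − 0.7700^5) / (1 − 0.7700)] ≈ 7727.7964 billion.

¥7727.8 billion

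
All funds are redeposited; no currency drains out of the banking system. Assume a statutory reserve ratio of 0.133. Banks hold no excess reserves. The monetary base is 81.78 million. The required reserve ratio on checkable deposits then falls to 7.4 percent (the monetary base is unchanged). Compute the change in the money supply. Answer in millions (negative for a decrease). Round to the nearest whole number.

Initially m₁ = 1 / (0.133) ≈ 7.5188, so M₁ = 7.5188 × 81.78 ≈ 614.8875 million.
After the change m₂ = 1 / (0.074) ≈ 13.5135, so M₂ = 13.5135 × 81.78 ≈ 1105.134 million.
ΔM = M₂ − M₁ = 1105.134 − 614.8875 = 490.2465 million.

490 million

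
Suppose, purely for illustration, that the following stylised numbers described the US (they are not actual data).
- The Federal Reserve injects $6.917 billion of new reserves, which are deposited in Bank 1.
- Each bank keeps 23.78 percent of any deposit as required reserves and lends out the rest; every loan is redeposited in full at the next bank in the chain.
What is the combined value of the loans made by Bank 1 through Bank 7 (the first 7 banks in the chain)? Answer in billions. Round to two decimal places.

$18.86 billion

Bank i lends (1 − rr)^i of the original deposit: Bank 1 lends 6.917·0.7622 ≈ 5.2721, Bank 2 lends 6.917·0.7622² ≈ 4.0184, and so on.
Summing a geometric series: total = 6.917·[0.7622·(1 − 0.7622^7) / (1 − 0.7622)] ≈ 18.8572 billion.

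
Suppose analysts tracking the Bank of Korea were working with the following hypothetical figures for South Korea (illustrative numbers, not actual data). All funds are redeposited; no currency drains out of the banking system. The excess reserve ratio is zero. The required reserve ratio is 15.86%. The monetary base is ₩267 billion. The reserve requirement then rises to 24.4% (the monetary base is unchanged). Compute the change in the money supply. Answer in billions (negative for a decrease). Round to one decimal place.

-589.2 billion

Initially m₁ = 1 / (0.1586) ≈ 6.30517, so M₁ = 6.30517 × 267 ≈ 1683.4804 billion.
After the change m₂ = 1 / (0.244) ≈ 4.09836, so M₂ = 4.09836 × 267 ≈ 1094.2621 billion.
ΔM = M₂ − M₁ = 1094.2621 − 1683.4804 = -589.2183 billion.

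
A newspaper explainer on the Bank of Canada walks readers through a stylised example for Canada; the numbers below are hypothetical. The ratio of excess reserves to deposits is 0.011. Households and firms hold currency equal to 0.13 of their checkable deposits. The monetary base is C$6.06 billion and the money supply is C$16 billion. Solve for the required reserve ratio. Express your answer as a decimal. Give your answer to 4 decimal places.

0.2870

Using m = M/MB = 16/6.06 ≈ 2.640264. Since m = (1 + c)/(c + rr + e), the denominator satisfies c + rr + e = (1 + c)/m = (1 + 0.13) / 2.640264 ≈ 0.427988.
With c = 0.13 and e = 0.011, the required reserve ratio is 0.427988 − 0.13 − 0.011 = 0.286988.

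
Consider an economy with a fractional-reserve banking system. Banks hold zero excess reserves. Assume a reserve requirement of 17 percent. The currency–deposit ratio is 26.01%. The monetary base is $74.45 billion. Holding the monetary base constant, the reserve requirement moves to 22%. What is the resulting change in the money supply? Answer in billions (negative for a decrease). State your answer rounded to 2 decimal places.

-22.72 billion

Initially m₁ = (1 + 0.2601) / (0.17 + 0.2601) ≈ 2.92978, so M₁ = 2.92978 × 74.45 ≈ 218.1221 billion.
After the change m₂ = (1 + 0.2601) / (0.22 + 0.2601) ≈ 2.62466, so M₂ = 2.62466 × 74.45 ≈ 195.4059 billion.
ΔM = M₂ − M₁ = 195.4059 − 218.1221 = -22.7162 billion.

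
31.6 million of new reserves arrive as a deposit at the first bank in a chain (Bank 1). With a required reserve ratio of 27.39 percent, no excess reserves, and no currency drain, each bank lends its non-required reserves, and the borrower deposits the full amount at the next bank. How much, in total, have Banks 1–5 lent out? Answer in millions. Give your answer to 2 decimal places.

66.86 million

Bank i lends (1 − rr)^i of the original deposit: Bank 1 lends 31.6·0.7261 ≈ 22.9448, Bank 2 lends 31.6·0.7261² ≈ 16.6602, and so on.
Summing a geometric series: total = 31.6·[0.7261·(1 − 0.7261^5) / (1 − 0.7261)] ≈ 66.8633 million.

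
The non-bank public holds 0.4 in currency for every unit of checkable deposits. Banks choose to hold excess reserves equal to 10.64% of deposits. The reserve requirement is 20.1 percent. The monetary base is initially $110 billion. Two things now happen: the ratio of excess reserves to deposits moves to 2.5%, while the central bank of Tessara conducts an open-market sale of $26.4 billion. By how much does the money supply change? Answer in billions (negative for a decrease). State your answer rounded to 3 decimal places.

Before: m₁ = (1 + 0.4) / (0.201 + 0.1064 + 0.4) ≈ 1.9790783, MB₁ = 110, so M₁ = 1.9790783 × 110 ≈ 217.6986 billion.
After: m₂ = (1 + 0.4) / (0.201 + 0.025 + 0.4) ≈ 2.2364217, MB₂ = 110 − 26.4 = 83.6, so M₂ = 2.2364217 × 83.6 ≈ 186.9649 billion.
ΔM = M₂ − M₁ = 186.9649 − 217.6986 = -30.7337 billion.

-30.734 billion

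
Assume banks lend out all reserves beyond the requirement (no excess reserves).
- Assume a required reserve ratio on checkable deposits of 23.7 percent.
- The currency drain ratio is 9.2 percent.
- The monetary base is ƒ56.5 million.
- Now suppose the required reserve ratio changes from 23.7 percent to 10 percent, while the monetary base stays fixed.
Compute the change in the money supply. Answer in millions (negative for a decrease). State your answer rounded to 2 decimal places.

ƒ133.81 million

Initially m₁ = (1 + 0.092) / (0.237 + 0.092) ≈ 3.31915, so M₁ = 3.31915 × 56.5 ≈ 187.532 million.
After the change m₂ = (1 + 0.092) / (0.1 + 0.092) = 5.68750, so M₂ = 5.68750 × 56.5 ≈ 321.3438 million.
ΔM = M₂ − M₁ = 321.3438 − 187.532 = 133.8118 million.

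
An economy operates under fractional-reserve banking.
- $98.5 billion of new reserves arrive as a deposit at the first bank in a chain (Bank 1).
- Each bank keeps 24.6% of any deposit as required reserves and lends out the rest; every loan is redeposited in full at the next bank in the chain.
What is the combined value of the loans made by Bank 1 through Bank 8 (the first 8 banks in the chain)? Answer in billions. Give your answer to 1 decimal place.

Bank i lends (1 − rr)^i of the original deposit: Bank 1 lends 98.5·0.7540 = 74.2690, Bank 2 lends 98.5·0.7540² ≈ 55.9988, and so on.
Summing a geometric series: total = 98.5·[0.7540·(1 − 0.7540^8) / (1 − 0.7540)] ≈ 270.3678 billion.

$270.4 billion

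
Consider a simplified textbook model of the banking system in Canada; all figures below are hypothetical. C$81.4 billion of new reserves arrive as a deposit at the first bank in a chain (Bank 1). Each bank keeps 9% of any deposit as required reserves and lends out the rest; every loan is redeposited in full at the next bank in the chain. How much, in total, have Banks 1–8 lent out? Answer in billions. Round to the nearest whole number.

Bank i lends (1 − rr)^i of the original deposit: Bank 1 lends 81.4·0.9100 = 74.0740, Bank 2 lends 81.4·0.9100² ≈ 67.4073, and so on.
Summing a geometric series: total = 81.4·[0.9100·(1 − 0.9100^8) / (1 − 0.9100)] ≈ 436.0057 billion.

C$436 billion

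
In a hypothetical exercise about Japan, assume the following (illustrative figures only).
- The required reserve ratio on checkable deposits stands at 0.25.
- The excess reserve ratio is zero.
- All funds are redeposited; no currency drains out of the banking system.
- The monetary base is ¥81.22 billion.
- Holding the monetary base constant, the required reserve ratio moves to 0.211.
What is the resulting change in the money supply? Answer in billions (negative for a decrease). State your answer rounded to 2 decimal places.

Initially m₁ = 1 / (0.25) = 4, so M₁ = 4 × 81.22 = 324.88 billion.
After the change m₂ = 1 / (0.211) ≈ 4.73934, so M₂ = 4.73934 × 81.22 ≈ 384.9292 billion.
ΔM = M₂ − M₁ = 384.9292 − 324.88 = 60.0492 billion.

¥60.05 billion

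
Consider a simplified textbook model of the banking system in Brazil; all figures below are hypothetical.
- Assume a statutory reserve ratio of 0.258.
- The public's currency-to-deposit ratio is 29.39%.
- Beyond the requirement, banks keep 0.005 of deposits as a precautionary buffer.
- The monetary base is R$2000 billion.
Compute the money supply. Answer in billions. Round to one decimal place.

R$4646.8 billion

The money multiplier is m = (1 + c) / (rr + e + c) = (1 + 0.2939) / (0.258 + 0.005 + 0.2939) ≈ 2.323397.
So M = m × MB = 2.323397 × 2000 = 4646.794 billion.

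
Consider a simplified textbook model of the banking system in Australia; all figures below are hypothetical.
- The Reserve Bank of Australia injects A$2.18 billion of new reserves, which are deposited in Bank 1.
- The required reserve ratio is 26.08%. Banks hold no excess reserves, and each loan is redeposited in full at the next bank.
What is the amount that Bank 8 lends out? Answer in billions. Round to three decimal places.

A$0.194 billion

Each bank lends a fraction (1 − rr) = 0.7392 of the deposit it receives, so Bank 8 receives 2.18·0.7392^7 and lends 2.18·0.7392^8 ≈ 0.1943 billion.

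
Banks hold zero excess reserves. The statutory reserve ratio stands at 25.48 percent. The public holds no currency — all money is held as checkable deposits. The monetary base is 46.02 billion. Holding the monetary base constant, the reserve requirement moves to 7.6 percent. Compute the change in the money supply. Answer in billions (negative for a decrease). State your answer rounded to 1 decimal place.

Initially m₁ = 1 / (0.2548) ≈ 3.9246, so M₁ = 3.9246 × 46.02 ≈ 180.6101 billion.
After the change m₂ = 1 / (0.076) ≈ 13.1579, so M₂ = 13.1579 × 46.02 ≈ 605.5266 billion.
ΔM = M₂ − M₁ = 605.5266 − 180.6101 = 424.9165 billion.

424.9 billion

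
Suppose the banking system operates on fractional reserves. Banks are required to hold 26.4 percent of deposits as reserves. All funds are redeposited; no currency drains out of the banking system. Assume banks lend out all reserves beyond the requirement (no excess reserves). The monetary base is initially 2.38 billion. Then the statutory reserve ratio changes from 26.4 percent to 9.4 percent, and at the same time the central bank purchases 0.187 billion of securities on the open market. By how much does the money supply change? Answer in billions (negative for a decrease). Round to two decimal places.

18.29 billion

Before: m₁ = 1 / (0.264) ≈ 3.7879, MB₁ = 2.38, so M₁ = 3.7879 × 2.38 ≈ 9.0152 billion.
After: m₂ = 1 / (0.094) ≈ 10.6383, MB₂ = 2.38 + 0.187 = 2.567, so M₂ = 10.6383 × 2.567 ≈ 27.3085 billion.
ΔM = M₂ − M₁ = 27.3085 − 9.0152 = 18.2933 billion.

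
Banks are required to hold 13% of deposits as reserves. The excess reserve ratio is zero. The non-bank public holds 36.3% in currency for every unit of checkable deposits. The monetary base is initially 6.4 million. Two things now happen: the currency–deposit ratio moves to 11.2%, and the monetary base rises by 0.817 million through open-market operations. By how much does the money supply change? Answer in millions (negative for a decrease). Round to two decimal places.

Before: m₁ = (1 + 0.363) / (0.13 + 0.363) ≈ 2.7647, MB₁ = 6.4, so M₁ = 2.7647 × 6.4 ≈ 17.6941 million.
After: m₂ = (1 + 0.112) / (0.13 + 0.112) ≈ 4.5950, MB₂ = 6.4 + 0.817 = 7.217, so M₂ = 4.5950 × 7.217 ≈ 33.1621 million.
ΔM = M₂ − M₁ = 33.1621 − 17.6941 = 15.468 million.

15.47 million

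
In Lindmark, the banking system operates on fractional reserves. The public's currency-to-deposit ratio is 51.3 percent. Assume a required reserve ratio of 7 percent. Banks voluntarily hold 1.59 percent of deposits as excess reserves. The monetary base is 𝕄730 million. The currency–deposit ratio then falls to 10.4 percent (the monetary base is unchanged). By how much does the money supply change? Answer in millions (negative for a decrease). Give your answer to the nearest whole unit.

𝕄2400 million

Initially m₁ = (1 + 0.513) / (0.07 + 0.0159 + 0.513) ≈ 2.5263, so M₁ = 2.5263 × 730 = 1844.199 million.
After the change m₂ = (1 + 0.104) / (0.07 + 0.0159 + 0.104) ≈ 5.8136, so M₂ = 5.8136 × 730 = 4243.928 million.
ΔM = M₂ − M₁ = 4243.928 − 1844.199 = 2399.729 million.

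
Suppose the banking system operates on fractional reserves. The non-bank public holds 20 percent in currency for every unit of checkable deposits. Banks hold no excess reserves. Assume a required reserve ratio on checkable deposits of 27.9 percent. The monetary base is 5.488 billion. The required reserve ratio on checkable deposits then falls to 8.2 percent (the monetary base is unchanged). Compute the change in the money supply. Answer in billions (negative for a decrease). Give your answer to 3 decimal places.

9.605 billion

Initially m₁ = (1 + 0.2) / (0.279 + 0.2) ≈ 2.50522, so M₁ = 2.50522 × 5.488 ≈ 13.7486 billion.
After the change m₂ = (1 + 0.2) / (0.082 + 0.2) ≈ 4.25532, so M₂ = 4.25532 × 5.488 ≈ 23.3532 billion.
ΔM = M₂ − M₁ = 23.3532 − 13.7486 = 9.6046 billion.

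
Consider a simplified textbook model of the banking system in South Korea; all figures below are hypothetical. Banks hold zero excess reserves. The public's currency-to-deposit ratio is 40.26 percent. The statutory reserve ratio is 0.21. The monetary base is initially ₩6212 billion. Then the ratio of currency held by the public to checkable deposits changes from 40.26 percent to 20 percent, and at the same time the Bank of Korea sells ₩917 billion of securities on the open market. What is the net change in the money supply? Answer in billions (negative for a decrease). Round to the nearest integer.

₩1275 billion

Before: m₁ = (1 + 0.4026) / (0.21 + 0.4026) ≈ 2.28959, MB₁ = 6212, so M₁ = 2.28959 × 6212 ≈ 14222.9331 billion.
After: m₂ = (1 + 0.2) / (0.21 + 0.2) ≈ 2.92683, MB₂ = 6212 − 917 = 5295, so M₂ = 2.92683 × 5295 ≈ 15497.5648 billion.
ΔM = M₂ − M₁ = 15497.5648 − 14222.9331 = 1274.6317 billion.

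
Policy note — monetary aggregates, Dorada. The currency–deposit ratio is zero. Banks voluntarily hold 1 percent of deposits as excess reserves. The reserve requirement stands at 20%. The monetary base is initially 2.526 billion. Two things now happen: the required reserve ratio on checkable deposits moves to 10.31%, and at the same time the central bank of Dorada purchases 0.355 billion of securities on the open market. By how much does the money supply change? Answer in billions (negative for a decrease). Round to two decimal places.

13.44 billion

Before: m₁ = 1 / (0.2 + 0.01) ≈ 4.7619, MB₁ = 2.526, so M₁ = 4.7619 × 2.526 ≈ 12.0286 billion.
After: m₂ = 1 / (0.1031 + 0.01) ≈ 8.8417, MB₂ = 2.526 + 0.355 = 2.881, so M₂ = 8.8417 × 2.881 ≈ 25.4729 billion.
ΔM = M₂ − M₁ = 25.4729 − 12.0286 = 13.4443 billion.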